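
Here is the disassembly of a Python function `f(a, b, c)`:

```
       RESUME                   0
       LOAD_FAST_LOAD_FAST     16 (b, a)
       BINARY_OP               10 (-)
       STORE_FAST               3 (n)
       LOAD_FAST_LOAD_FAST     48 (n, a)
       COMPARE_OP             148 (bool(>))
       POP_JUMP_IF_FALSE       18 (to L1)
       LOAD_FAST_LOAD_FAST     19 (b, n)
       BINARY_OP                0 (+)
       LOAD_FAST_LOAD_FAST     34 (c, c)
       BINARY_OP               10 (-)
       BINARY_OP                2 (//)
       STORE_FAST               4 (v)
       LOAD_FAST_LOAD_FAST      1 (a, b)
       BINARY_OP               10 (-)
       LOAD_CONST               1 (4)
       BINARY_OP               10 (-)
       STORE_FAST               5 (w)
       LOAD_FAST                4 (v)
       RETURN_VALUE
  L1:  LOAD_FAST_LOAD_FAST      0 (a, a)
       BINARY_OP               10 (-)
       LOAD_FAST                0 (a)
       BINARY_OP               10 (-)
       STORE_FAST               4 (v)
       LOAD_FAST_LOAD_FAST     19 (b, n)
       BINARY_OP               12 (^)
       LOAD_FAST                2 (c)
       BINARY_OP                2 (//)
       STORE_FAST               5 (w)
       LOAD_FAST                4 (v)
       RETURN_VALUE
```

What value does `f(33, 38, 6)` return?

LOAD_FAST_LOAD_FAST b,a → push 38,33. Stack: [38, 33]
BINARY_OP - → 38 - 33 = 5. Stack: [5]
STORE_FAST n → n=5. Stack: []
LOAD_FAST_LOAD_FAST n,a → push 5,33. Stack: [5, 33]
COMPARE_OP bool(>) → 5 vs 33 = False. Stack: [False]
POP_JUMP_IF_FALSE → pop False; jump. Stack: []
LOAD_FAST_LOAD_FAST a,a → push 33,33. Stack: [33, 33]
BINARY_OP - → 33 - 33 = 0. Stack: [0]
LOAD_FAST a → push 33. Stack: [0, 33]
BINARY_OP - → 0 - 33 = -33. Stack: [-33]
STORE_FAST v → v=-33. Stack: []
LOAD_FAST_LOAD_FAST b,n → push 38,5. Stack: [38, 5]
BINARY_OP ^ → 38 ^ 5 = 35. Stack: [35]
LOAD_FAST c → push 6. Stack: [35, 6]
BINARY_OP // → 35 // 6 = 5. Stack: [5]
STORE_FAST w → w=5. Stack: []
LOAD_FAST v → push -33. Stack: [-33]
RETURN_VALUE → return -33.

-33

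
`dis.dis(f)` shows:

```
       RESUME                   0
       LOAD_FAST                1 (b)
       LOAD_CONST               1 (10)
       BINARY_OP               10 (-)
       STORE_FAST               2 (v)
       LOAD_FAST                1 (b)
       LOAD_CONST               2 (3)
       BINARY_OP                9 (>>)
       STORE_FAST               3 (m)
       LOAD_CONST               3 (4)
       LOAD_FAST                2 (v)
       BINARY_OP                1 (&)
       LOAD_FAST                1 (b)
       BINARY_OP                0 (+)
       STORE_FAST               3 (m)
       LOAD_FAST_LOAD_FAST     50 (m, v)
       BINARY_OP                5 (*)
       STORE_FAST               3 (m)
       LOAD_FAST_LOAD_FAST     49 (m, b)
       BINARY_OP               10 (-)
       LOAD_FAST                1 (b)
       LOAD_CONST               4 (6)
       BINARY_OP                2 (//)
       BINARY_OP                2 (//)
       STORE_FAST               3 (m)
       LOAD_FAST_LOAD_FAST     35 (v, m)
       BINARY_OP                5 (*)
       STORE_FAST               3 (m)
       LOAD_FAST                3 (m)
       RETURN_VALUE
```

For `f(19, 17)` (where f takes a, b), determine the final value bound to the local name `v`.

7

LOAD_FAST b → push 17. Stack: [17]
LOAD_CONST → push 10. Stack: [17, 10]
BINARY_OP - → 17 - 10 = 7. Stack: [7]
STORE_FAST v → v=7. Stack: []
LOAD_FAST b → push 17. Stack: [17]
LOAD_CONST → push 3. Stack: [17, 3]
BINARY_OP >> → 17 >> 3 = 2. Stack: [2]
STORE_FAST m → m=2. Stack: []
LOAD_CONST → push 4. Stack: [4]
LOAD_FAST v → push 7. Stack: [4, 7]
BINARY_OP & → 4 & 7 = 4. Stack: [4]
LOAD_FAST b → push 17. Stack: [4, 17]
BINARY_OP + → 4 + 17 = 21. Stack: [21]
STORE_FAST m → m=21. Stack: []
LOAD_FAST_LOAD_FAST m,v → push 21,7. Stack: [21, 7]
BINARY_OP * → 21 * 7 = 147. Stack: [147]
STORE_FAST m → m=147. Stack: []
LOAD_FAST_LOAD_FAST m,b → push 147,17. Stack: [147, 17]
BINARY_OP - → 147 - 17 = 130. Stack: [130]
LOAD_FAST b → push 17. Stack: [130, 17]
LOAD_CONST → push 6. Stack: [130, 17, 6]
BINARY_OP // → 17 // 6 = 2. Stack: [130, 2]
BINARY_OP // → 130 // 2 = 65. Stack: [65]
STORE_FAST m → m=65. Stack: []
LOAD_FAST_LOAD_FAST v,m → push 7,65. Stack: [7, 65]
BINARY_OP * → 7 * 65 = 455. Stack: [455]
STORE_FAST m → m=455. Stack: []
LOAD_FAST m → push 455. Stack: [455]
RETURN_VALUE → return 455.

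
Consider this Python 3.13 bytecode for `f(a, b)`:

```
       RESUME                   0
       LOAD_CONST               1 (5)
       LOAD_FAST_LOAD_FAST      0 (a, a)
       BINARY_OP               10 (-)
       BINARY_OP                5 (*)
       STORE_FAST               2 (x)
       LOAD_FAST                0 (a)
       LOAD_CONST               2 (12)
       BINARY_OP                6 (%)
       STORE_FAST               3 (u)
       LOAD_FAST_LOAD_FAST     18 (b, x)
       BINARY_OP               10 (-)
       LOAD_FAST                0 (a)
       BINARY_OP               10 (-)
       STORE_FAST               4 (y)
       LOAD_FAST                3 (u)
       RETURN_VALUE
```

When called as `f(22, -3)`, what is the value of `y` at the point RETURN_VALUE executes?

-25

LOAD_CONST → push 5. Stack: [5]
LOAD_FAST_LOAD_FAST a,a → push 22,22. Stack: [5, 22, 22]
BINARY_OP - → 22 - 22 = 0. Stack: [5, 0]
BINARY_OP * → 5 * 0 = 0. Stack: [0]
STORE_FAST x → x=0. Stack: []
LOAD_FAST a → push 22. Stack: [22]
LOAD_CONST → push 12. Stack: [22, 12]
BINARY_OP % → 22 % 12 = 10. Stack: [10]
STORE_FAST u → u=10. Stack: []
LOAD_FAST_LOAD_FAST b,x → push -3,0. Stack: [-3, 0]
BINARY_OP - → -3 - 0 = -3. Stack: [-3]
LOAD_FAST a → push 22. Stack: [-3, 22]
BINARY_OP - → -3 - 22 = -25. Stack: [-25]
STORE_FAST y → y=-25. Stack: []
LOAD_FAST u → push 10. Stack: [10]
RETURN_VALUE → return 10.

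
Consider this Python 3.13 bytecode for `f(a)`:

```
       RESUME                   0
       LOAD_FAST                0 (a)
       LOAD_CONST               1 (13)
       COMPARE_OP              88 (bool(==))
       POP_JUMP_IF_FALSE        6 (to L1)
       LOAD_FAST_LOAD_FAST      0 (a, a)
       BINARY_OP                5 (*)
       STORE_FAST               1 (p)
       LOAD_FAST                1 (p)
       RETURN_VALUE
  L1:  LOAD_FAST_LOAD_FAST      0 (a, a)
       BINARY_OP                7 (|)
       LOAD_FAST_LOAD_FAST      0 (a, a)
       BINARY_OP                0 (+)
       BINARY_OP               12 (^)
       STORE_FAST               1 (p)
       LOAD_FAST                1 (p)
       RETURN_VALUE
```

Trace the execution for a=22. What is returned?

LOAD_FAST a → push 22. Stack: [22]
LOAD_CONST → push 13. Stack: [22, 13]
COMPARE_OP bool(==) → 22 vs 13 = False. Stack: [False]
POP_JUMP_IF_FALSE → pop False; jump. Stack: []
LOAD_FAST_LOAD_FAST a,a → push 22,22. Stack: [22, 22]
BINARY_OP | → 22 | 22 = 22. Stack: [22]
LOAD_FAST_LOAD_FAST a,a → push 22,22. Stack: [22, 22, 22]
BINARY_OP + → 22 + 22 = 44. Stack: [22, 44]
BINARY_OP ^ → 22 ^ 44 = 58. Stack: [58]
STORE_FAST p → p=58. Stack: []
LOAD_FAST p → push 58. Stack: [58]
RETURN_VALUE → return 58.

58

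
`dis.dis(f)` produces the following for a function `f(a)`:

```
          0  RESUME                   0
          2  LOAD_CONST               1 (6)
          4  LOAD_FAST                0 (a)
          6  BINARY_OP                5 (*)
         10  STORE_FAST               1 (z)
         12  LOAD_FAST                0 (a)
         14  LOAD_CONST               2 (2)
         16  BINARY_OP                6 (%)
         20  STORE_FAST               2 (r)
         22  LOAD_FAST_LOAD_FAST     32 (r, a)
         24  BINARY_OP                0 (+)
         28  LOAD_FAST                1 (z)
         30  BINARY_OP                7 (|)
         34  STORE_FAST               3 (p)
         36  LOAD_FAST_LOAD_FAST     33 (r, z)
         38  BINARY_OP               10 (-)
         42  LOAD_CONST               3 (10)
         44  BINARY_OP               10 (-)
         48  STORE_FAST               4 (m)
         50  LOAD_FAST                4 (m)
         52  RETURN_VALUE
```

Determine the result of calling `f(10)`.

-70

LOAD_CONST → push 6. Stack: [6]
LOAD_FAST a → push 10. Stack: [6, 10]
BINARY_OP * → 6 * 10 = 60. Stack: [60]
STORE_FAST z → z=60. Stack: []
LOAD_FAST a → push 10. Stack: [10]
LOAD_CONST → push 2. Stack: [10, 2]
BINARY_OP % → 10 % 2 = 0. Stack: [0]
STORE_FAST r → r=0. Stack: []
LOAD_FAST_LOAD_FAST r,a → push 0,10. Stack: [0, 10]
BINARY_OP + → 0 + 10 = 10. Stack: [10]
LOAD_FAST z → push 60. Stack: [10, 60]
BINARY_OP | → 10 | 60 = 62. Stack: [62]
STORE_FAST p → p=62. Stack: []
LOAD_FAST_LOAD_FAST r,z → push 0,60. Stack: [0, 60]
BINARY_OP - → 0 - 60 = -60. Stack: [-60]
LOAD_CONST → push 10. Stack: [-60, 10]
BINARY_OP - → -60 - 10 = -70. Stack: [-70]
STORE_FAST m → m=-70. Stack: []
LOAD_FAST m → push -70. Stack: [-70]
RETURN_VALUE → return -70.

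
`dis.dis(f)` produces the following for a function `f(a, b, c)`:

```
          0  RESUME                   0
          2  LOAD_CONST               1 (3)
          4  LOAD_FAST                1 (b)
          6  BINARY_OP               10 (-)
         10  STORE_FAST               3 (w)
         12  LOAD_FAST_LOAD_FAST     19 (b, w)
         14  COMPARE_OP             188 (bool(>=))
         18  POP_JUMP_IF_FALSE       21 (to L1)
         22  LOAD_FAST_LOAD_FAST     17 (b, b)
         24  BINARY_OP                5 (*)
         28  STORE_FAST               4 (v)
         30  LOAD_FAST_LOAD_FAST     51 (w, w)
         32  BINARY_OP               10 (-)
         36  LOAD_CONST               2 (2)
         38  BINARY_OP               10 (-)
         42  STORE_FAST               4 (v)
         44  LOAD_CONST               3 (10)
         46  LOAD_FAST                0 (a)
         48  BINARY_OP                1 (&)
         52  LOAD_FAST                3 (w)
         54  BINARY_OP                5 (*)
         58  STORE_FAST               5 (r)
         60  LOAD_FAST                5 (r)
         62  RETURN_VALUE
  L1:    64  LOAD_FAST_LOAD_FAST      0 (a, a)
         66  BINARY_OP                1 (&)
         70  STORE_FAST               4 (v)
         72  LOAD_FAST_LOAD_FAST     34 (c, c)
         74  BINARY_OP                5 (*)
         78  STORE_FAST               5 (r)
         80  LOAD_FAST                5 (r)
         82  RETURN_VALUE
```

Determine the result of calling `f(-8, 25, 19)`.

-176

LOAD_CONST → push 3. Stack: [3]
LOAD_FAST b → push 25. Stack: [3, 25]
BINARY_OP - → 3 - 25 = -22. Stack: [-22]
STORE_FAST w → w=-22. Stack: []
LOAD_FAST_LOAD_FAST b,w → push 25,-22. Stack: [25, -22]
COMPARE_OP bool(>=) → 25 vs -22 = True. Stack: [True]
POP_JUMP_IF_FALSE → pop True; no jump. Stack: []
LOAD_FAST_LOAD_FAST b,b → push 25,25. Stack: [25, 25]
BINARY_OP * → 25 * 25 = 625. Stack: [625]
STORE_FAST v → v=625. Stack: []
LOAD_FAST_LOAD_FAST w,w → push -22,-22. Stack: [-22, -22]
BINARY_OP - → -22 - -22 = 0. Stack: [0]
LOAD_CONST → push 2. Stack: [0, 2]
BINARY_OP - → 0 - 2 = -2. Stack: [-2]
STORE_FAST v → v=-2. Stack: []
LOAD_CONST → push 10. Stack: [10]
LOAD_FAST a → push -8. Stack: [10, -8]
BINARY_OP & → 10 & -8 = 8. Stack: [8]
LOAD_FAST w → push -22. Stack: [8, -22]
BINARY_OP * → 8 * -22 = -176. Stack: [-176]
STORE_FAST r → r=-176. Stack: []
LOAD_FAST r → push -176. Stack: [-176]
RETURN_VALUE → return -176.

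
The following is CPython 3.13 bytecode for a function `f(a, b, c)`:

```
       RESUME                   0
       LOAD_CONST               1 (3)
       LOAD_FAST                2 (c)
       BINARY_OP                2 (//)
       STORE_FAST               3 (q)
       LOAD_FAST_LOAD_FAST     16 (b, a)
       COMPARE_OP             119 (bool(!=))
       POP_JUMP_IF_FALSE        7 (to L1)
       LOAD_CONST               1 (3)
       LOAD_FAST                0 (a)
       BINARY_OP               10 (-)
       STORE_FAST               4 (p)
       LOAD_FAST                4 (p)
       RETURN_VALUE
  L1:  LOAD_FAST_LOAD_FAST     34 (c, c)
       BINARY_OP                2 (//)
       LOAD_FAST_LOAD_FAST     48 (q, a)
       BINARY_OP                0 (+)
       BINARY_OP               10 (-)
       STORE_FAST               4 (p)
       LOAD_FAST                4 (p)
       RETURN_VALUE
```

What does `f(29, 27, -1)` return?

LOAD_CONST → push 3. Stack: [3]
LOAD_FAST c → push -1. Stack: [3, -1]
BINARY_OP // → 3 // -1 = -3. Stack: [-3]
STORE_FAST q → q=-3. Stack: []
LOAD_FAST_LOAD_FAST b,a → push 27,29. Stack: [27, 29]
COMPARE_OP bool(!=) → 27 vs 29 = True. Stack: [True]
POP_JUMP_IF_FALSE → pop True; no jump. Stack: []
LOAD_CONST → push 3. Stack: [3]
LOAD_FAST a → push 29. Stack: [3, 29]
BINARY_OP - → 3 - 29 = -26. Stack: [-26]
STORE_FAST p → p=-26. Stack: []
LOAD_FAST p → push -26. Stack: [-26]
RETURN_VALUE → return -26.

-26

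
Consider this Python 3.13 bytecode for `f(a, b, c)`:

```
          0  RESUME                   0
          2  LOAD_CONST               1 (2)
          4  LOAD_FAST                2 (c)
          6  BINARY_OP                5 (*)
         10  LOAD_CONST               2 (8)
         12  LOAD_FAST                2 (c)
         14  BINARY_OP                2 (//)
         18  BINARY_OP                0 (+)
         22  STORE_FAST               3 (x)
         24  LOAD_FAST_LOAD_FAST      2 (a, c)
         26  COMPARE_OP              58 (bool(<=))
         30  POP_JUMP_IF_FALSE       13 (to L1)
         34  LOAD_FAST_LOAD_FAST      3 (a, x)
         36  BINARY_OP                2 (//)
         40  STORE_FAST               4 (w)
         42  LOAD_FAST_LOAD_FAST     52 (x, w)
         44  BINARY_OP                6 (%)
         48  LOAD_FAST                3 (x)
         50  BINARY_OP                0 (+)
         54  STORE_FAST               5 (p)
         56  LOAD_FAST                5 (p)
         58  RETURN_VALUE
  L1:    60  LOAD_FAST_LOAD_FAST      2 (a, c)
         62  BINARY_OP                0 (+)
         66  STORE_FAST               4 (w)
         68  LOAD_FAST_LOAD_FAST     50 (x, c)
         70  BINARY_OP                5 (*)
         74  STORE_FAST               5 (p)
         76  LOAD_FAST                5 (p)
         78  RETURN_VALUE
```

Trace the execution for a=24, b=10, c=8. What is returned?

136

LOAD_CONST → push 2. Stack: [2]
LOAD_FAST c → push 8. Stack: [2, 8]
BINARY_OP * → 2 * 8 = 16. Stack: [16]
LOAD_CONST → push 8. Stack: [16, 8]
LOAD_FAST c → push 8. Stack: [16, 8, 8]
BINARY_OP // → 8 // 8 = 1. Stack: [16, 1]
BINARY_OP + → 16 + 1 = 17. Stack: [17]
STORE_FAST x → x=17. Stack: []
LOAD_FAST_LOAD_FAST a,c → push 24,8. Stack: [24, 8]
COMPARE_OP bool(<=) → 24 vs 8 = False. Stack: [False]
POP_JUMP_IF_FALSE → pop False; jump. Stack: []
LOAD_FAST_LOAD_FAST a,c → push 24,8. Stack: [24, 8]
BINARY_OP + → 24 + 8 = 32. Stack: [32]
STORE_FAST w → w=32. Stack: []
LOAD_FAST_LOAD_FAST x,c → push 17,8. Stack: [17, 8]
BINARY_OP * → 17 * 8 = 136. Stack: [136]
STORE_FAST p → p=136. Stack: []
LOAD_FAST p → push 136. Stack: [136]
RETURN_VALUE → return 136.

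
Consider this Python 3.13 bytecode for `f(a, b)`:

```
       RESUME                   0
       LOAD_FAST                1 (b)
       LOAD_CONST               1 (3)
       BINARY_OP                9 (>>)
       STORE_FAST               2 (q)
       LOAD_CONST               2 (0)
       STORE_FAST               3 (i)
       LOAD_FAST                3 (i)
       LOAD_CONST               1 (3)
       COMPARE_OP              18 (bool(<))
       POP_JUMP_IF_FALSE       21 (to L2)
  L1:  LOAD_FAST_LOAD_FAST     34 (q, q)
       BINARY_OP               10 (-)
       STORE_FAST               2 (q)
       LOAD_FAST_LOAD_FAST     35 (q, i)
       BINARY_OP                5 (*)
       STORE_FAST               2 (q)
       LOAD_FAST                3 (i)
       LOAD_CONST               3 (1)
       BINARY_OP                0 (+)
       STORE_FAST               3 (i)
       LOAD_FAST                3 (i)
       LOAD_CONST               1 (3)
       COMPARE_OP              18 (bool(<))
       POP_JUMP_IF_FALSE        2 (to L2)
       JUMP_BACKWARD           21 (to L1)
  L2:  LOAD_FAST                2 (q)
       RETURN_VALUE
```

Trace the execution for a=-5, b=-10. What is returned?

0

LOAD_FAST b → push -10. Stack: [-10]
LOAD_CONST → push 3. Stack: [-10, 3]
BINARY_OP >> → -10 >> 3 = -2. Stack: [-2]
STORE_FAST q → q=-2. Stack: []
LOAD_CONST → push 0. Stack: [0]
STORE_FAST i → i=0. Stack: []
LOAD_FAST i → push 0. Stack: [0]
LOAD_CONST → push 3. Stack: [0, 3]
COMPARE_OP bool(<) → 0 vs 3 = True. Stack: [True]
POP_JUMP_IF_FALSE → pop True; no jump. Stack: []
LOAD_FAST_LOAD_FAST q,q → push -2,-2. Stack: [-2, -2]
BINARY_OP - → -2 - -2 = 0. Stack: [0]
STORE_FAST q → q=0. Stack: []
LOAD_FAST_LOAD_FAST q,i → push 0,0. Stack: [0, 0]
BINARY_OP * → 0 * 0 = 0. Stack: [0]
STORE_FAST q → q=0. Stack: []
LOAD_FAST i → push 0. Stack: [0]
LOAD_CONST → push 1. Stack: [0, 1]
BINARY_OP + → 0 + 1 = 1. Stack: [1]
STORE_FAST i → i=1. Stack: []
LOAD_FAST i → push 1. Stack: [1]
LOAD_CONST → push 3. Stack: [1, 3]
COMPARE_OP bool(<) → 1 vs 3 = True. Stack: [True]
POP_JUMP_IF_FALSE → pop True; no jump. Stack: []
LOAD_FAST_LOAD_FAST q,q → push 0,0. Stack: [0, 0]
BINARY_OP - → 0 - 0 = 0. Stack: [0]
STORE_FAST q → q=0. Stack: []
LOAD_FAST_LOAD_FAST q,i → push 0,1. Stack: [0, 1]
BINARY_OP * → 0 * 1 = 0. Stack: [0]
STORE_FAST q → q=0. Stack: []
LOAD_FAST i → push 1. Stack: [1]
LOAD_CONST → push 1. Stack: [1, 1]
BINARY_OP + → 1 + 1 = 2. Stack: [2]
STORE_FAST i → i=2. Stack: []
LOAD_FAST i → push 2. Stack: [2]
LOAD_CONST → push 3. Stack: [2, 3]
COMPARE_OP bool(<) → 2 vs 3 = True. Stack: [True]
POP_JUMP_IF_FALSE → pop True; no jump. Stack: []
LOAD_FAST_LOAD_FAST q,q → push 0,0. Stack: [0, 0]
BINARY_OP - → 0 - 0 = 0. Stack: [0]
STORE_FAST q → q=0. Stack: []
LOAD_FAST_LOAD_FAST q,i → push 0,2. Stack: [0, 2]
BINARY_OP * → 0 * 2 = 0. Stack: [0]
STORE_FAST q → q=0. Stack: []
LOAD_FAST i → push 2. Stack: [2]
LOAD_CONST → push 1. Stack: [2, 1]
BINARY_OP + → 2 + 1 = 3. Stack: [3]
STORE_FAST i → i=3. Stack: []
LOAD_FAST i → push 3. Stack: [3]
LOAD_CONST → push 3. Stack: [3, 3]
COMPARE_OP bool(<) → 3 vs 3 = False. Stack: [False]
POP_JUMP_IF_FALSE → pop False; jump. Stack: []
LOAD_FAST q → push 0. Stack: [0]
RETURN_VALUE → return 0.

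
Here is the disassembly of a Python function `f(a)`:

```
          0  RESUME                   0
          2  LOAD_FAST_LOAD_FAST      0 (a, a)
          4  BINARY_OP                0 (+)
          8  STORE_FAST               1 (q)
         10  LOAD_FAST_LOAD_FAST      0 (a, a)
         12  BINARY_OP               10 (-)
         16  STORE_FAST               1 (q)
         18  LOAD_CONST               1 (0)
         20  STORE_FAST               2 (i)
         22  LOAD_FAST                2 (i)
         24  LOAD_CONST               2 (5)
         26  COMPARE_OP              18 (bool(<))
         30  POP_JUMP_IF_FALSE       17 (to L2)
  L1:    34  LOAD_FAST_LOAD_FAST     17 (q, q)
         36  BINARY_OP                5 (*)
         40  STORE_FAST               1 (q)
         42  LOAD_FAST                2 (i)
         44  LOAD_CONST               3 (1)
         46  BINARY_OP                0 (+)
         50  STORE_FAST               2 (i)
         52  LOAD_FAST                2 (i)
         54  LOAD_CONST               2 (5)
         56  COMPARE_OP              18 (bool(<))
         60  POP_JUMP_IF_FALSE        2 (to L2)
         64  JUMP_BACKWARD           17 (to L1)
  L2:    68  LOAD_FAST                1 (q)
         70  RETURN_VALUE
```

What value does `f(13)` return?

0

LOAD_FAST_LOAD_FAST a,a → push 13,13
BINARY_OP + → 13 + 13 = 26
STORE_FAST q → q=26
LOAD_FAST_LOAD_FAST a,a → push 13,13
BINARY_OP - → 13 - 13 = 0
STORE_FAST q → q=0
LOAD_CONST → push 0
STORE_FAST i → i=0
LOAD_FAST i → push 0
LOAD_CONST → push 5
COMPARE_OP bool(<) → 0 vs 5 = True
POP_JUMP_IF_FALSE → pop True; no jump
LOAD_FAST_LOAD_FAST q,q → push 0,0
BINARY_OP * → 0 * 0 = 0
STORE_FAST q → q=0
LOAD_FAST i → push 0
LOAD_CONST → push 1
BINARY_OP + → 0 + 1 = 1
STORE_FAST i → i=1
LOAD_FAST i → push 1
LOAD_CONST → push 5
COMPARE_OP bool(<) → 1 vs 5 = True
POP_JUMP_IF_FALSE → pop True; no jump
LOAD_FAST_LOAD_FAST q,q → push 0,0
BINARY_OP * → 0 * 0 = 0
STORE_FAST q → q=0
LOAD_FAST i → push 1
LOAD_CONST → push 1
BINARY_OP + → 1 + 1 = 2
STORE_FAST i → i=2
LOAD_FAST i → push 2
LOAD_CONST → push 5
COMPARE_OP bool(<) → 2 vs 5 = True
POP_JUMP_IF_FALSE → pop True; no jump
LOAD_FAST_LOAD_FAST q,q → push 0,0
BINARY_OP * → 0 * 0 = 0
STORE_FAST q → q=0
LOAD_FAST i → push 2
LOAD_CONST → push 1
BINARY_OP + → 2 + 1 = 3
STORE_FAST i → i=3
LOAD_FAST i → push 3
LOAD_CONST → push 5
COMPARE_OP bool(<) → 3 vs 5 = True
POP_JUMP_IF_FALSE → pop True; no jump
LOAD_FAST_LOAD_FAST q,q → push 0,0
BINARY_OP * → 0 * 0 = 0
STORE_FAST q → q=0
LOAD_FAST i → push 3
LOAD_CONST → push 1
BINARY_OP + → 3 + 1 = 4
STORE_FAST i → i=4
LOAD_FAST i → push 4
LOAD_CONST → push 5
COMPARE_OP bool(<) → 4 vs 5 = True
POP_JUMP_IF_FALSE → pop True; no jump
LOAD_FAST_LOAD_FAST q,q → push 0,0
BINARY_OP * → 0 * 0 = 0
STORE_FAST q → q=0
LOAD_FAST i → push 4
LOAD_CONST → push 1
BINARY_OP + → 4 + 1 = 5
STORE_FAST i → i=5
LOAD_FAST i → push 5
LOAD_CONST → push 5
COMPARE_OP bool(<) → 5 vs 5 = False
POP_JUMP_IF_FALSE → pop False; jump
LOAD_FAST q → push 0
RETURN_VALUE → return 0.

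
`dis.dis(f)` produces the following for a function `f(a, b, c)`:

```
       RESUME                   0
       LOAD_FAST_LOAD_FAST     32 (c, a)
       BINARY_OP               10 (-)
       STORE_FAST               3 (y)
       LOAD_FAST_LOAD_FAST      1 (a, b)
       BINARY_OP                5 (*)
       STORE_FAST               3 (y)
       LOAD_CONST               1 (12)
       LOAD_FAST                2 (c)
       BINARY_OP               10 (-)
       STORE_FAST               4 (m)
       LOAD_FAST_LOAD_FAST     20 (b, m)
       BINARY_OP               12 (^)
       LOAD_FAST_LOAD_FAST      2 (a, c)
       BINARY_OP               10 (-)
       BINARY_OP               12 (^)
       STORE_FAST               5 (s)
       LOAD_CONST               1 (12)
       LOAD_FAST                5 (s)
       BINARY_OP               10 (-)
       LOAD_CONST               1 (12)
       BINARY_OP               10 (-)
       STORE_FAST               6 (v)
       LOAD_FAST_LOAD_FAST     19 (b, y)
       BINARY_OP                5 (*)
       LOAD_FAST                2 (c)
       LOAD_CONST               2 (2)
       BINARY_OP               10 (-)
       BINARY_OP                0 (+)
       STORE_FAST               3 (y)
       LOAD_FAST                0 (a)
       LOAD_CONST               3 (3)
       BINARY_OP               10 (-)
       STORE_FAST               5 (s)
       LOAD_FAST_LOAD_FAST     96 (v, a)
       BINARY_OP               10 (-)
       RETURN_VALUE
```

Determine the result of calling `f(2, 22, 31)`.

LOAD_FAST_LOAD_FAST c,a → push 31,2. Stack: [31, 2]
BINARY_OP - → 31 - 2 = 29. Stack: [29]
STORE_FAST y → y=29. Stack: []
LOAD_FAST_LOAD_FAST a,b → push 2,22. Stack: [2, 22]
BINARY_OP * → 2 * 22 = 44. Stack: [44]
STORE_FAST y → y=44. Stack: []
LOAD_CONST → push 12. Stack: [12]
LOAD_FAST c → push 31. Stack: [12, 31]
BINARY_OP - → 12 - 31 = -19. Stack: [-19]
STORE_FAST m → m=-19. Stack: []
LOAD_FAST_LOAD_FAST b,m → push 22,-19. Stack: [22, -19]
BINARY_OP ^ → 22 ^ -19 = -5. Stack: [-5]
LOAD_FAST_LOAD_FAST a,c → push 2,31. Stack: [-5, 2, 31]
BINARY_OP - → 2 - 31 = -29. Stack: [-5, -29]
BINARY_OP ^ → -5 ^ -29 = 24. Stack: [24]
STORE_FAST s → s=24. Stack: []
LOAD_CONST → push 12. Stack: [12]
LOAD_FAST s → push 24. Stack: [12, 24]
BINARY_OP - → 12 - 24 = -12. Stack: [-12]
LOAD_CONST → push 12. Stack: [-12, 12]
BINARY_OP - → -12 - 12 = -24. Stack: [-24]
STORE_FAST v → v=-24. Stack: []
LOAD_FAST_LOAD_FAST b,y → push 22,44. Stack: [22, 44]
BINARY_OP * → 22 * 44 = 968. Stack: [968]
LOAD_FAST c → push 31. Stack: [968, 31]
LOAD_CONST → push 2. Stack: [968, 31, 2]
BINARY_OP - → 31 - 2 = 29. Stack: [968, 29]
BINARY_OP + → 968 + 29 = 997. Stack: [997]
STORE_FAST y → y=997. Stack: []
LOAD_FAST a → push 2. Stack: [2]
LOAD_CONST → push 3. Stack: [2, 3]
BINARY_OP - → 2 - 3 = -1. Stack: [-1]
STORE_FAST s → s=-1. Stack: []
LOAD_FAST_LOAD_FAST v,a → push -24,2. Stack: [-24, 2]
BINARY_OP - → -24 - 2 = -26. Stack: [-26]
RETURN_VALUE → return -26.

-26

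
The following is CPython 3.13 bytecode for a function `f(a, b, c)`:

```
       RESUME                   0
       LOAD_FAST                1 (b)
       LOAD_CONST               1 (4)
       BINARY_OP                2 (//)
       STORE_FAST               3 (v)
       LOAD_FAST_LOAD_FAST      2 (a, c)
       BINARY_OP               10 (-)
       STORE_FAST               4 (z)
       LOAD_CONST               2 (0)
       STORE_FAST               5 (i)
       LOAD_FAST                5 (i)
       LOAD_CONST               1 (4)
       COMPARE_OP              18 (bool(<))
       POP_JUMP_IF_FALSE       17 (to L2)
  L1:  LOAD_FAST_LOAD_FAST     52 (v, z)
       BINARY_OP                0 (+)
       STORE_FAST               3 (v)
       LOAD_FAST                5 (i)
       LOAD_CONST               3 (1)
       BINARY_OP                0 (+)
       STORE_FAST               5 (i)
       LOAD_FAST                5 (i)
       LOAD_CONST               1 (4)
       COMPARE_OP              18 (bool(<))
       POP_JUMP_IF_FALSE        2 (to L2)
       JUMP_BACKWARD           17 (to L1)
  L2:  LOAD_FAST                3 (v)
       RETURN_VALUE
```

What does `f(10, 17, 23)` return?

-48

LOAD_FAST b → push 17. Stack: [17]
LOAD_CONST → push 4. Stack: [17, 4]
BINARY_OP // → 17 // 4 = 4. Stack: [4]
STORE_FAST v → v=4. Stack: []
LOAD_FAST_LOAD_FAST a,c → push 10,23. Stack: [10, 23]
BINARY_OP - → 10 - 23 = -13. Stack: [-13]
STORE_FAST z → z=-13. Stack: []
LOAD_CONST → push 0. Stack: [0]
STORE_FAST i → i=0. Stack: []
LOAD_FAST i → push 0. Stack: [0]
LOAD_CONST → push 4. Stack: [0, 4]
COMPARE_OP bool(<) → 0 vs 4 = True. Stack: [True]
POP_JUMP_IF_FALSE → pop True; no jump. Stack: []
LOAD_FAST_LOAD_FAST v,z → push 4,-13. Stack: [4, -13]
BINARY_OP + → 4 + -13 = -9. Stack: [-9]
STORE_FAST v → v=-9. Stack: []
LOAD_FAST i → push 0. Stack: [0]
LOAD_CONST → push 1. Stack: [0, 1]
BINARY_OP + → 0 + 1 = 1. Stack: [1]
STORE_FAST i → i=1. Stack: []
LOAD_FAST i → push 1. Stack: [1]
LOAD_CONST → push 4. Stack: [1, 4]
COMPARE_OP bool(<) → 1 vs 4 = True. Stack: [True]
POP_JUMP_IF_FALSE → pop True; no jump. Stack: []
LOAD_FAST_LOAD_FAST v,z → push -9,-13. Stack: [-9, -13]
BINARY_OP + → -9 + -13 = -22. Stack: [-22]
STORE_FAST v → v=-22. Stack: []
LOAD_FAST i → push 1. Stack: [1]
LOAD_CONST → push 1. Stack: [1, 1]
BINARY_OP + → 1 + 1 = 2. Stack: [2]
STORE_FAST i → i=2. Stack: []
LOAD_FAST i → push 2. Stack: [2]
LOAD_CONST → push 4. Stack: [2, 4]
COMPARE_OP bool(<) → 2 vs 4 = True. Stack: [True]
POP_JUMP_IF_FALSE → pop True; no jump. Stack: []
LOAD_FAST_LOAD_FAST v,z → push -22,-13. Stack: [-22, -13]
BINARY_OP + → -22 + -13 = -35. Stack: [-35]
STORE_FAST v → v=-35. Stack: []
LOAD_FAST i → push 2. Stack: [2]
LOAD_CONST → push 1. Stack: [2, 1]
BINARY_OP + → 2 + 1 = 3. Stack: [3]
STORE_FAST i → i=3. Stack: []
LOAD_FAST i → push 3. Stack: [3]
LOAD_CONST → push 4. Stack: [3, 4]
COMPARE_OP bool(<) → 3 vs 4 = True. Stack: [True]
POP_JUMP_IF_FALSE → pop True; no jump. Stack: []
LOAD_FAST_LOAD_FAST v,z → push -35,-13. Stack: [-35, -13]
BINARY_OP + → -35 + -13 = -48. Stack: [-48]
STORE_FAST v → v=-48. Stack: []
LOAD_FAST i → push 3. Stack: [3]
LOAD_CONST → push 1. Stack: [3, 1]
BINARY_OP + → 3 + 1 = 4. Stack: [4]
STORE_FAST i → i=4. Stack: []
LOAD_FAST i → push 4. Stack: [4]
LOAD_CONST → push 4. Stack: [4, 4]
COMPARE_OP bool(<) → 4 vs 4 = False. Stack: [False]
POP_JUMP_IF_FALSE → pop False; jump. Stack: []
LOAD_FAST v → push -48. Stack: [-48]
RETURN_VALUE → return -48.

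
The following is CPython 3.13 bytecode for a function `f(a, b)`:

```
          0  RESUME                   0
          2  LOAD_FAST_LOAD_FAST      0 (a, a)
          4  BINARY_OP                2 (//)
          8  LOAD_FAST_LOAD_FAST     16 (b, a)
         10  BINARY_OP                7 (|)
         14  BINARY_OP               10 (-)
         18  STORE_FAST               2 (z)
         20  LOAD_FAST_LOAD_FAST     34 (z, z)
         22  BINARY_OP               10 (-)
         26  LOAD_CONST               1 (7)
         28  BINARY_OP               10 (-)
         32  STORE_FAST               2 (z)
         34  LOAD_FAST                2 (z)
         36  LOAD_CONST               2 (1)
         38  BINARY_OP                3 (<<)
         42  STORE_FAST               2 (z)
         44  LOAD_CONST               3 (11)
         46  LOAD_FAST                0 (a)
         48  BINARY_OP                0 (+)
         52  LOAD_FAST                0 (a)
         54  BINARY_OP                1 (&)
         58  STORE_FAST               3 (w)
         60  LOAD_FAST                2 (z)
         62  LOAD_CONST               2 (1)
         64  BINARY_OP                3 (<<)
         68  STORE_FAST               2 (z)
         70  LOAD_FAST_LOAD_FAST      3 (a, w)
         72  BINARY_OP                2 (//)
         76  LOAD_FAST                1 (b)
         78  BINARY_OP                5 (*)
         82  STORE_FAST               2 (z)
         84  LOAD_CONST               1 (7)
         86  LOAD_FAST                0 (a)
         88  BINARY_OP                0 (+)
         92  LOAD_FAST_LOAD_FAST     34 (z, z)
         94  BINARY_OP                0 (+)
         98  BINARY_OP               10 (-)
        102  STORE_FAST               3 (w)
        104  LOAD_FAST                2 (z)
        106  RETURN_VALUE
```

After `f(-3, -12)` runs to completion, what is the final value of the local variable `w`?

LOAD_FAST_LOAD_FAST a,a → push -3,-3. Stack: [-3, -3]
BINARY_OP // → -3 // -3 = 1. Stack: [1]
LOAD_FAST_LOAD_FAST b,a → push -12,-3. Stack: [1, -12, -3]
BINARY_OP | → -12 | -3 = -3. Stack: [1, -3]
BINARY_OP - → 1 - -3 = 4. Stack: [4]
STORE_FAST z → z=4. Stack: []
LOAD_FAST_LOAD_FAST z,z → push 4,4. Stack: [4, 4]
BINARY_OP - → 4 - 4 = 0. Stack: [0]
LOAD_CONST → push 7. Stack: [0, 7]
BINARY_OP - → 0 - 7 = -7. Stack: [-7]
STORE_FAST z → z=-7. Stack: []
LOAD_FAST z → push -7. Stack: [-7]
LOAD_CONST → push 1. Stack: [-7, 1]
BINARY_OP << → -7 << 1 = -14. Stack: [-14]
STORE_FAST z → z=-14. Stack: []
LOAD_CONST → push 11. Stack: [11]
LOAD_FAST a → push -3. Stack: [11, -3]
BINARY_OP + → 11 + -3 = 8. Stack: [8]
LOAD_FAST a → push -3. Stack: [8, -3]
BINARY_OP & → 8 & -3 = 8. Stack: [8]
STORE_FAST w → w=8. Stack: []
LOAD_FAST z → push -14. Stack: [-14]
LOAD_CONST → push 1. Stack: [-14, 1]
BINARY_OP << → -14 << 1 = -28. Stack: [-28]
STORE_FAST z → z=-28. Stack: []
LOAD_FAST_LOAD_FAST a,w → push -3,8. Stack: [-3, 8]
BINARY_OP // → -3 // 8 = -1. Stack: [-1]
LOAD_FAST b → push -12. Stack: [-1, -12]
BINARY_OP * → -1 * -12 = 12. Stack: [12]
STORE_FAST z → z=12. Stack: []
LOAD_CONST → push 7. Stack: [7]
LOAD_FAST a → push -3. Stack: [7, -3]
BINARY_OP + → 7 + -3 = 4. Stack: [4]
LOAD_FAST_LOAD_FAST z,z → push 12,12. Stack: [4, 12, 12]
BINARY_OP + → 12 + 12 = 24. Stack: [4, 24]
BINARY_OP - → 4 - 24 = -20. Stack: [-20]
STORE_FAST w → w=-20. Stack: []
LOAD_FAST z → push 12. Stack: [12]
RETURN_VALUE → return 12.

-20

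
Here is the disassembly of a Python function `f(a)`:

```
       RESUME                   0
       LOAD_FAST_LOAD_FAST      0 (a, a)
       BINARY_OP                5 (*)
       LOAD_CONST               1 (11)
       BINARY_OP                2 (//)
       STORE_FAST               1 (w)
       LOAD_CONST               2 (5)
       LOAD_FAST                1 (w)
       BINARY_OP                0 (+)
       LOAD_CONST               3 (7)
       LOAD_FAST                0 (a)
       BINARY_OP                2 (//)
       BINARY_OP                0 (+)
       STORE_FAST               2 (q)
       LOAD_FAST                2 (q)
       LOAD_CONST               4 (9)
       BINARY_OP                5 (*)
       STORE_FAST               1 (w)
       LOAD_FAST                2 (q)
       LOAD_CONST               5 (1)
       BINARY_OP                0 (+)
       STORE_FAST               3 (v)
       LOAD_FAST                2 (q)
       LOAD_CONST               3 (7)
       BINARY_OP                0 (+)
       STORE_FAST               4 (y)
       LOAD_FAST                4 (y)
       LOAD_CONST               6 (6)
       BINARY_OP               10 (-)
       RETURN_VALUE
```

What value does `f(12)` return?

LOAD_FAST_LOAD_FAST a,a → push 12,12. Stack: [12, 12]
BINARY_OP * → 12 * 12 = 144. Stack: [144]
LOAD_CONST → push 11. Stack: [144, 11]
BINARY_OP // → 144 // 11 = 13. Stack: [13]
STORE_FAST w → w=13. Stack: []
LOAD_CONST → push 5. Stack: [5]
LOAD_FAST w → push 13. Stack: [5, 13]
BINARY_OP + → 5 + 13 = 18. Stack: [18]
LOAD_CONST → push 7. Stack: [18, 7]
LOAD_FAST a → push 12. Stack: [18, 7, 12]
BINARY_OP // → 7 // 12 = 0. Stack: [18, 0]
BINARY_OP + → 18 + 0 = 18. Stack: [18]
STORE_FAST q → q=18. Stack: []
LOAD_FAST q → push 18. Stack: [18]
LOAD_CONST → push 9. Stack: [18, 9]
BINARY_OP * → 18 * 9 = 162. Stack: [162]
STORE_FAST w → w=162. Stack: []
LOAD_FAST q → push 18. Stack: [18]
LOAD_CONST → push 1. Stack: [18, 1]
BINARY_OP + → 18 + 1 = 19. Stack: [19]
STORE_FAST v → v=19. Stack: []
LOAD_FAST q → push 18. Stack: [18]
LOAD_CONST → push 7. Stack: [18, 7]
BINARY_OP + → 18 + 7 = 25. Stack: [25]
STORE_FAST y → y=25. Stack: []
LOAD_FAST y → push 25. Stack: [25]
LOAD_CONST → push 6. Stack: [25, 6]
BINARY_OP - → 25 - 6 = 19. Stack: [19]
RETURN_VALUE → return 19.

19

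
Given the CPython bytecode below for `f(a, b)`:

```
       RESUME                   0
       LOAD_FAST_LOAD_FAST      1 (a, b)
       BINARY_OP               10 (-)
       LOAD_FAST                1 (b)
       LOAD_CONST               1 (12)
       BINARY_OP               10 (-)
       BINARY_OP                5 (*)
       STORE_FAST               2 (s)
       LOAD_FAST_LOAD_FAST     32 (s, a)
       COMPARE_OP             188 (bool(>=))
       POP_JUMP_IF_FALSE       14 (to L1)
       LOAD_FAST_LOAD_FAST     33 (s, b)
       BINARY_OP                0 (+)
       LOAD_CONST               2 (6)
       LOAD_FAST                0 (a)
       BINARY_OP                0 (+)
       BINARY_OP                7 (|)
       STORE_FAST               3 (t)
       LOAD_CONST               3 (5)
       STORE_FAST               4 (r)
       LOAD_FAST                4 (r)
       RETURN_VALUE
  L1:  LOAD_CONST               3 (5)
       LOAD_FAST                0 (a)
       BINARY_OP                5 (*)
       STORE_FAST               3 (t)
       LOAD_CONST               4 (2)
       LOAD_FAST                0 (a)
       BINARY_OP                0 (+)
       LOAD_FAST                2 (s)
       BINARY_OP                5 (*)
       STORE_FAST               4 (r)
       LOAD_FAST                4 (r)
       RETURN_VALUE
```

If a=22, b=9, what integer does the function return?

LOAD_FAST_LOAD_FAST a,b → push 22,9. Stack: [22, 9]
BINARY_OP - → 22 - 9 = 13. Stack: [13]
LOAD_FAST b → push 9. Stack: [13, 9]
LOAD_CONST → push 12. Stack: [13, 9, 12]
BINARY_OP - → 9 - 12 = -3. Stack: [13, -3]
BINARY_OP * → 13 * -3 = -39. Stack: [-39]
STORE_FAST s → s=-39. Stack: []
LOAD_FAST_LOAD_FAST s,a → push -39,22. Stack: [-39, 22]
COMPARE_OP bool(>=) → -39 vs 22 = False. Stack: [False]
POP_JUMP_IF_FALSE → pop False; jump. Stack: []
LOAD_CONST → push 5. Stack: [5]
LOAD_FAST a → push 22. Stack: [5, 22]
BINARY_OP * → 5 * 22 = 110. Stack: [110]
STORE_FAST t → t=110. Stack: []
LOAD_CONST → push 2. Stack: [2]
LOAD_FAST a → push 22. Stack: [2, 22]
BINARY_OP + → 2 + 22 = 24. Stack: [24]
LOAD_FAST s → push -39. Stack: [24, -39]
BINARY_OP * → 24 * -39 = -936. Stack: [-936]
STORE_FAST r → r=-936. Stack: []
LOAD_FAST r → push -936. Stack: [-936]
RETURN_VALUE → return -936.

-936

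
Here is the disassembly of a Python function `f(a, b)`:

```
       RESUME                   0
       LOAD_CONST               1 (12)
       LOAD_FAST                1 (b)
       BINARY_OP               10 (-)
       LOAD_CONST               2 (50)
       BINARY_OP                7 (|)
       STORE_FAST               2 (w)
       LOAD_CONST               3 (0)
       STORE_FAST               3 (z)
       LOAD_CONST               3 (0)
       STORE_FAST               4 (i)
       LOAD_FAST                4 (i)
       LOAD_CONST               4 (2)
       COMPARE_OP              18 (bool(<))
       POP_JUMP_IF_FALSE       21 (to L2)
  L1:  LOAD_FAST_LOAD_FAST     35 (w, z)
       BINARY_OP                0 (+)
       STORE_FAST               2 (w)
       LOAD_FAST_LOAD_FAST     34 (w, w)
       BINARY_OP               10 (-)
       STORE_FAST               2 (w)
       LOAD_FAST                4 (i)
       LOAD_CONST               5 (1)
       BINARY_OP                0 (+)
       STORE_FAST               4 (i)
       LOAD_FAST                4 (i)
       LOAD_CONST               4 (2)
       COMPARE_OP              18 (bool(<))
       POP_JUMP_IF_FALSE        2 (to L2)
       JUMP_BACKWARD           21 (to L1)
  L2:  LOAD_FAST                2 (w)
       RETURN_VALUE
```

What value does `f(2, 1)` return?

0

LOAD_CONST → push 12. Stack: [12]
LOAD_FAST b → push 1. Stack: [12, 1]
BINARY_OP - → 12 - 1 = 11. Stack: [11]
LOAD_CONST → push 50. Stack: [11, 50]
BINARY_OP | → 11 | 50 = 59. Stack: [59]
STORE_FAST w → w=59. Stack: []
LOAD_CONST → push 0. Stack: [0]
STORE_FAST z → z=0. Stack: []
LOAD_CONST → push 0. Stack: [0]
STORE_FAST i → i=0. Stack: []
LOAD_FAST i → push 0. Stack: [0]
LOAD_CONST → push 2. Stack: [0, 2]
COMPARE_OP bool(<) → 0 vs 2 = True. Stack: [True]
POP_JUMP_IF_FALSE → pop True; no jump. Stack: []
LOAD_FAST_LOAD_FAST w,z → push 59,0. Stack: [59, 0]
BINARY_OP + → 59 + 0 = 59. Stack: [59]
STORE_FAST w → w=59. Stack: []
LOAD_FAST_LOAD_FAST w,w → push 59,59. Stack: [59, 59]
BINARY_OP - → 59 - 59 = 0. Stack: [0]
STORE_FAST w → w=0. Stack: []
LOAD_FAST i → push 0. Stack: [0]
LOAD_CONST → push 1. Stack: [0, 1]
BINARY_OP + → 0 + 1 = 1. Stack: [1]
STORE_FAST i → i=1. Stack: []
LOAD_FAST i → push 1. Stack: [1]
LOAD_CONST → push 2. Stack: [1, 2]
COMPARE_OP bool(<) → 1 vs 2 = True. Stack: [True]
POP_JUMP_IF_FALSE → pop True; no jump. Stack: []
LOAD_FAST_LOAD_FAST w,z → push 0,0. Stack: [0, 0]
BINARY_OP + → 0 + 0 = 0. Stack: [0]
STORE_FAST w → w=0. Stack: []
LOAD_FAST_LOAD_FAST w,w → push 0,0. Stack: [0, 0]
BINARY_OP - → 0 - 0 = 0. Stack: [0]
STORE_FAST w → w=0. Stack: []
LOAD_FAST i → push 1. Stack: [1]
LOAD_CONST → push 1. Stack: [1, 1]
BINARY_OP + → 1 + 1 = 2. Stack: [2]
STORE_FAST i → i=2. Stack: []
LOAD_FAST i → push 2. Stack: [2]
LOAD_CONST → push 2. Stack: [2, 2]
COMPARE_OP bool(<) → 2 vs 2 = False. Stack: [False]
POP_JUMP_IF_FALSE → pop False; jump. Stack: []
LOAD_FAST w → push 0. Stack: [0]
RETURN_VALUE → return 0.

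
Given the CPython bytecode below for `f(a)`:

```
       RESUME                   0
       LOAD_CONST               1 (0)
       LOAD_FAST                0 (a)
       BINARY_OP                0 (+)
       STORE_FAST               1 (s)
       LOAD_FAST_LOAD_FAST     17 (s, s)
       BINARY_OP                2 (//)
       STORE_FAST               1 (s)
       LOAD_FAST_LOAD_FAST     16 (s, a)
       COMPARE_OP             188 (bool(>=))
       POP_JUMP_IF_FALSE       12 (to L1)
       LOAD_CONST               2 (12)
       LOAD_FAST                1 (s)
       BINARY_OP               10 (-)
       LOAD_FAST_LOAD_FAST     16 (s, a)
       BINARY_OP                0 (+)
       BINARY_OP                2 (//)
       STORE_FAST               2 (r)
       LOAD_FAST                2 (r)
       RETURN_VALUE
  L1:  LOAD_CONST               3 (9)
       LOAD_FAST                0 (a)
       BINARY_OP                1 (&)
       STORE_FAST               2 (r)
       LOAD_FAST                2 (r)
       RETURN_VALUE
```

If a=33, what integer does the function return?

1

LOAD_CONST → push 0. Stack: [0]
LOAD_FAST a → push 33. Stack: [0, 33]
BINARY_OP + → 0 + 33 = 33. Stack: [33]
STORE_FAST s → s=33. Stack: []
LOAD_FAST_LOAD_FAST s,s → push 33,33. Stack: [33, 33]
BINARY_OP // → 33 // 33 = 1. Stack: [1]
STORE_FAST s → s=1. Stack: []
LOAD_FAST_LOAD_FAST s,a → push 1,33. Stack: [1, 33]
COMPARE_OP bool(>=) → 1 vs 33 = False. Stack: [False]
POP_JUMP_IF_FALSE → pop False; jump. Stack: []
LOAD_CONST → push 9. Stack: [9]
LOAD_FAST a → push 33. Stack: [9, 33]
BINARY_OP & → 9 & 33 = 1. Stack: [1]
STORE_FAST r → r=1. Stack: []
LOAD_FAST r → push 1. Stack: [1]
RETURN_VALUE → return 1.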